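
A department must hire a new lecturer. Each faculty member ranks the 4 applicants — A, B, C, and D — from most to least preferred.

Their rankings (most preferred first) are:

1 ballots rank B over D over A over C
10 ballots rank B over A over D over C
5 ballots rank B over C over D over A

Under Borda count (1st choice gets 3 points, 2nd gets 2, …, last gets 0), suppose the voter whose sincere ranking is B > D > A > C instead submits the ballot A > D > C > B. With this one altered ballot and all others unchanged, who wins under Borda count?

Borda totals with the altered ballot: A 23, B 45, C 11, D 17.
The winner is unchanged: still B.

B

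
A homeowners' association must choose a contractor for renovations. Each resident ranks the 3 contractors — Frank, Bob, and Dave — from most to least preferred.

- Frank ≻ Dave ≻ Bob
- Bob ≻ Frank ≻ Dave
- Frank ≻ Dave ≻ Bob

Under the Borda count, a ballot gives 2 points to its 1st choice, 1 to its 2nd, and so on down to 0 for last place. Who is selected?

Frank

Borda scores:
  Frank: 2 + 1 + 2 = 5
  Bob: 0 + 2 + 0 = 2
  Dave: 1 + 0 + 1 = 2
Frank has the highest total.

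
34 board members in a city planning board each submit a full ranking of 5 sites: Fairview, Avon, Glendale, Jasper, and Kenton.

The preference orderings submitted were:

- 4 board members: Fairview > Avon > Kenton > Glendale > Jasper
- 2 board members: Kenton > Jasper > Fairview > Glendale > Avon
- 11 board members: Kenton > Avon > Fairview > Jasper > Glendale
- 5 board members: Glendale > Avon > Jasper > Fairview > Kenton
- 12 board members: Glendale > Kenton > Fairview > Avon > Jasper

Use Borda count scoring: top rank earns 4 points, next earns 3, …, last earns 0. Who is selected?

Kenton

Borda scores:
  Fairview: 4·4 + 2·2 + 11·2 + 5·1 + 12·2 = 71
  Avon: 4·3 + 2·0 + 11·3 + 5·3 + 12·1 = 72
  Glendale: 4·1 + 2·1 + 11·0 + 5·4 + 12·4 = 74
  Jasper: 4·0 + 2·3 + 11·1 + 5·2 + 12·0 = 27
  Kenton: 4·2 + 2·4 + 11·4 + 5·0 + 12·3 = 96
Kenton has the highest total.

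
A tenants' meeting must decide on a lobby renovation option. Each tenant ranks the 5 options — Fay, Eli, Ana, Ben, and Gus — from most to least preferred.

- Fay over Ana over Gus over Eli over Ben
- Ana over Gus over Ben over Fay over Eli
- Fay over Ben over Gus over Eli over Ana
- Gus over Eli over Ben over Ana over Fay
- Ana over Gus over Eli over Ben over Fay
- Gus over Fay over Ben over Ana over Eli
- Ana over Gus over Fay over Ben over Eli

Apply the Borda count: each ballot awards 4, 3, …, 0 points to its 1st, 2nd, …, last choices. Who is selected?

Gus

Borda scores:
  Fay: 4 + 1 + 4 + 0 + 0 + 3 + 2 = 14
  Eli: 1 + 0 + 1 + 3 + 2 + 0 + 0 = 7
  Ana: 3 + 4 + 0 + 1 + 4 + 1 + 4 = 17
  Ben: 0 + 2 + 3 + 2 + 1 + 2 + 1 = 11
  Gus: 2 + 3 + 2 + 4 + 3 + 4 + 3 = 21
Gus has the highest total.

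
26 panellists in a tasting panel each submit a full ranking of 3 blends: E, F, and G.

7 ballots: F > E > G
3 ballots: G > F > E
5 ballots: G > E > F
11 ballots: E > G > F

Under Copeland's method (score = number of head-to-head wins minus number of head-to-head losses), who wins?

E

Pairwise results:
  E vs F: E wins 16–10.
  E vs G: E wins 18–8.
  F vs G: G wins 19–7.
Copeland scores (wins − losses):
  E: 2 − 0 = 2
  F: 0 − 2 = -2
  G: 1 − 1 = 0
E has the best Copeland score.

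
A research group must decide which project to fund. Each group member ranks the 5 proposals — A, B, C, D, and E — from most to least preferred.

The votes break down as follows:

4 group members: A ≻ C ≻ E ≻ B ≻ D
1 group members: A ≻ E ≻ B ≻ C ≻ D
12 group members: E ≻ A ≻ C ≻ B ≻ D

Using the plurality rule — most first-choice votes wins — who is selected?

First-place vote totals:
  A: 5
  B: 0
  C: 0
  D: 0
  E: 12
E has the most first-place votes.

E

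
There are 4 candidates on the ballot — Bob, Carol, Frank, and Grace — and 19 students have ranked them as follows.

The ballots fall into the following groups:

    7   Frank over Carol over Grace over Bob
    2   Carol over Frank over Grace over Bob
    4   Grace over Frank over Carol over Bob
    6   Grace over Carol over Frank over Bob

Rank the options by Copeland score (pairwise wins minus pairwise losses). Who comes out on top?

Grace

Pairwise results:
  Bob vs Carol: Carol wins 19–0.
  Bob vs Frank: Frank wins 19–0.
  Bob vs Grace: Grace wins 19–0.
  Carol vs Frank: Frank wins 11–8.
  Carol vs Grace: Grace wins 10–9.
  Frank vs Grace: Grace wins 10–9.
Copeland scores (wins − losses):
  Bob: 0 − 3 = -3
  Carol: 1 − 2 = -1
  Frank: 2 − 1 = 1
  Grace: 3 − 0 = 3
Grace has the best Copeland score.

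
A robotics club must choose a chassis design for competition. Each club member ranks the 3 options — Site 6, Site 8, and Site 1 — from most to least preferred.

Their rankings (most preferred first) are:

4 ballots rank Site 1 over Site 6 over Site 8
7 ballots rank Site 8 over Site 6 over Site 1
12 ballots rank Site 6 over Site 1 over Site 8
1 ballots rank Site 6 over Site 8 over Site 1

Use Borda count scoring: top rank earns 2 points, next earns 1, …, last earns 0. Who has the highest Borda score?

Site 6

Borda scores:
  Site 6: 4·1 + 7·1 + 12·2 + 2 = 37
  Site 8: 4·0 + 7·2 + 12·0 + 1 = 15
  Site 1: 4·2 + 7·0 + 12·1 + 0 = 20
Site 6 has the highest total.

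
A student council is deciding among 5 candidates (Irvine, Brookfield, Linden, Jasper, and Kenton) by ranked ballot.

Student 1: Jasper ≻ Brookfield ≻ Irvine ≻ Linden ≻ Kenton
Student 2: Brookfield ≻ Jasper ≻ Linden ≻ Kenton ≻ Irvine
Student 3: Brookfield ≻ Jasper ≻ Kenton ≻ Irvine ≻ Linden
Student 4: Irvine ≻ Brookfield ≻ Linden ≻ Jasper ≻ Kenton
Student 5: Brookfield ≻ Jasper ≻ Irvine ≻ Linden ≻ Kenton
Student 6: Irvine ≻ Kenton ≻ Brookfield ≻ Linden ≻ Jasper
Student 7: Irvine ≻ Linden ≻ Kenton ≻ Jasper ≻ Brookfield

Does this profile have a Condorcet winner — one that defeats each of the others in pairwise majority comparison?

Yes

Head-to-head results (7 voters total):
Irvine vs Brookfield: Brookfield wins 4–3.
Irvine vs Linden: Irvine wins 6–1.
Irvine vs Jasper: Jasper wins 4–3.
Irvine vs Kenton: Irvine wins 5–2.
Brookfield vs Linden: Brookfield wins 6–1.
Brookfield vs Jasper: Brookfield wins 5–2.
Brookfield vs Kenton: Brookfield wins 5–2.
Linden vs Jasper: Jasper wins 4–3.
Linden vs Kenton: Linden wins 5–2.
Jasper vs Kenton: Jasper wins 5–2.
Brookfield beats each rival — Irvine (4–3), Linden (6–1), Jasper (5–2), Kenton (5–2) — so Brookfield is the Condorcet winner.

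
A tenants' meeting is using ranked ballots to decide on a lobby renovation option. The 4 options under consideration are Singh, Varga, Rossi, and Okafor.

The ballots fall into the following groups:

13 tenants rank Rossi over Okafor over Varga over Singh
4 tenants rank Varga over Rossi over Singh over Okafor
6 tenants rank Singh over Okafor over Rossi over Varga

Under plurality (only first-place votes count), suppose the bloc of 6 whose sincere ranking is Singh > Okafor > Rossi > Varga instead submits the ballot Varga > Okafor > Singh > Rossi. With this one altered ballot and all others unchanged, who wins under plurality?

First-place totals with the altered ballot: Singh 0, Varga 10, Rossi 13, Okafor 0.
The winner is unchanged: still Rossi.

Rossi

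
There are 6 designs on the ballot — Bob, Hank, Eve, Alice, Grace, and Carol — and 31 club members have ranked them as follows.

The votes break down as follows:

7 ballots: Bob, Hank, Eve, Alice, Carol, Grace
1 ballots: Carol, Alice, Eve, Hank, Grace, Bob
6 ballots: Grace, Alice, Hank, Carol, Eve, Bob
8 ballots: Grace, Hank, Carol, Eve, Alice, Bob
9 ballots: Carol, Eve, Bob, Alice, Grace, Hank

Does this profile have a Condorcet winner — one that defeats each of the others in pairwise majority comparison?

Head-to-head results (31 voters total):
Bob vs Hank: Bob wins 16–15.
Bob vs Eve: Eve wins 24–7.
Bob vs Alice: Bob wins 16–15.
Bob vs Grace: Bob wins 16–15.
Bob vs Carol: Carol wins 24–7.
Hank vs Eve: Hank wins 21–10.
Hank vs Alice: Alice wins 16–15.
Hank vs Grace: Grace wins 23–8.
Hank vs Carol: Hank wins 21–10.
Eve vs Alice: Eve wins 24–7.
Eve vs Grace: Eve wins 17–14.
Eve vs Carol: Carol wins 24–7.
Alice vs Grace: Alice wins 17–14.
Alice vs Carol: Carol wins 18–13.
Grace vs Carol: Carol wins 17–14.
No candidate beats all others: Bob beats Hank beats Eve beats Bob, a majority cycle.

No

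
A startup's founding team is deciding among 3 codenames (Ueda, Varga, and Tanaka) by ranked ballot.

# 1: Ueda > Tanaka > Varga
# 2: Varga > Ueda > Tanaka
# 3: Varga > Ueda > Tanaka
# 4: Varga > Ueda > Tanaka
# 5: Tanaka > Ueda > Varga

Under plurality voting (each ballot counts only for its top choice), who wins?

First-place vote totals:
  Ueda: 1
  Varga: 3
  Tanaka: 1
Varga has the most first-place votes.

Varga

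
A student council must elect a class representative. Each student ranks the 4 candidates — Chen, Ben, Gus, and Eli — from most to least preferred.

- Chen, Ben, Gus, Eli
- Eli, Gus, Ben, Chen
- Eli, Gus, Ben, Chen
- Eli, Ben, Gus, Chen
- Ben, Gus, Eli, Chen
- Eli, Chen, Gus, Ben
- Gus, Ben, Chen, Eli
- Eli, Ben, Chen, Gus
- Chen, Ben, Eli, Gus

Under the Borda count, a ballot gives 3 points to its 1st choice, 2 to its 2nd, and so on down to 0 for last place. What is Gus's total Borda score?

Borda scores:
  Chen: 3 + 0 + 0 + 0 + 0 + 2 + 1 + 1 + 3 = 10
  Ben: 2 + 1 + 1 + 2 + 3 + 0 + 2 + 2 + 2 = 15
  Gus: 1 + 2 + 2 + 1 + 2 + 1 + 3 + 0 + 0 = 12
  Eli: 0 + 3 + 3 + 3 + 1 + 3 + 0 + 3 + 1 = 17

12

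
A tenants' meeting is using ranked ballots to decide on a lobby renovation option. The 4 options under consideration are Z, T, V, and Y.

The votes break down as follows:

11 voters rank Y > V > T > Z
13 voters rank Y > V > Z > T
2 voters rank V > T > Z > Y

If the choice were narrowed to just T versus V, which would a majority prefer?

V

Ballots ranking T above V: 0.
Ballots ranking V above T: 11+13+2 = 26.
V wins the head-to-head, 26–0.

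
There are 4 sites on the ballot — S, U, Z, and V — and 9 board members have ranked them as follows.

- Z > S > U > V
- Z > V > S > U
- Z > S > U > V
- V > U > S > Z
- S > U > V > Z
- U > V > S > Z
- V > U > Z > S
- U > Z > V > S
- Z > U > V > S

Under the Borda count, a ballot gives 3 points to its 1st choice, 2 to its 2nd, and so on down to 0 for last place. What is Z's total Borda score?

Borda scores:
  S: 2 + 1 + 2 + 1 + 3 + 1 + 0 + 0 + 0 = 10
  U: 1 + 0 + 1 + 2 + 2 + 3 + 2 + 3 + 2 = 16
  Z: 3 + 3 + 3 + 0 + 0 + 0 + 1 + 2 + 3 = 15
  V: 0 + 2 + 0 + 3 + 1 + 2 + 3 + 1 + 1 = 13

15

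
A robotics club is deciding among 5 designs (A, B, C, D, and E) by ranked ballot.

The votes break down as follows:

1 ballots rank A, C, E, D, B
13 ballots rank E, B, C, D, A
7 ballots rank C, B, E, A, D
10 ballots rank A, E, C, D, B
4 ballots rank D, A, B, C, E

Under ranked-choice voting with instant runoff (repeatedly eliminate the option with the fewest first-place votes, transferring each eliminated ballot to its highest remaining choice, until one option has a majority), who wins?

Round 1: E 13, A 11, C 7, D 4, B 0. B has the fewest and is eliminated.
Round 2: E 13, A 11, C 7, D 4. D has the fewest and is eliminated.
Round 3: A 15, E 13, C 7. C has the fewest and is eliminated.
Round 4: E 20, A 15. E has a majority.

E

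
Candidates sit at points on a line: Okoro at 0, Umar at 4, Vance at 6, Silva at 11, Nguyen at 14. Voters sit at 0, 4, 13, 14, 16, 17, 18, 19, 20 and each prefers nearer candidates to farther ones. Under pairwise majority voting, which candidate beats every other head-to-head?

Nguyen

With single-peaked preferences on a line, the Condorcet winner is the candidate closest to the median voter.
The median voter (position 16) is closest to Nguyen at 14.
Check: Nguyen vs Silva — voters closer to Nguyen: 7 of 9.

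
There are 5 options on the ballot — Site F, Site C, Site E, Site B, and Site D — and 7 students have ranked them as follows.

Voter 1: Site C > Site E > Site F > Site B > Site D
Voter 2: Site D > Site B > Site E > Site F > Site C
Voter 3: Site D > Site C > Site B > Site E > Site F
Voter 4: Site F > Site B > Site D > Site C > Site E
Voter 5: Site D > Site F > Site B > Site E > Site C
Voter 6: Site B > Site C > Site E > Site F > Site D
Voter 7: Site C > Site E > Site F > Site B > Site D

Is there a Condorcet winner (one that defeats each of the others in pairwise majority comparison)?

No

Head-to-head results (7 voters total):
Site F vs Site C: Site C wins 4–3.
Site F vs Site E: Site E wins 5–2.
Site F vs Site B: Site F wins 4–3.
Site F vs Site D: Site F wins 4–3.
Site C vs Site E: Site C wins 5–2.
Site C vs Site B: Site B wins 4–3.
Site C vs Site D: Site D wins 4–3.
Site E vs Site B: Site B wins 5–2.
Site E vs Site D: Site D wins 4–3.
Site B vs Site D: Site B wins 4–3.
No candidate beats all others: Site F beats Site B beats Site C beats Site F, a majority cycle.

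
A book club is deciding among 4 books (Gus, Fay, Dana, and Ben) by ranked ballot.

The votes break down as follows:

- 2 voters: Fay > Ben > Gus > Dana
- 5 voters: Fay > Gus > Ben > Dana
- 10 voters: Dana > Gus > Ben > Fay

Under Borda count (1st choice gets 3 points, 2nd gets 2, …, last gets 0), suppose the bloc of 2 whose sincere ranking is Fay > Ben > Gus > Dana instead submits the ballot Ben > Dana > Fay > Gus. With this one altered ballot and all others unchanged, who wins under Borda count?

Dana

Borda totals with the altered ballot: Gus 30, Fay 17, Dana 34, Ben 21.
The switch changes the winner from Gus to Dana.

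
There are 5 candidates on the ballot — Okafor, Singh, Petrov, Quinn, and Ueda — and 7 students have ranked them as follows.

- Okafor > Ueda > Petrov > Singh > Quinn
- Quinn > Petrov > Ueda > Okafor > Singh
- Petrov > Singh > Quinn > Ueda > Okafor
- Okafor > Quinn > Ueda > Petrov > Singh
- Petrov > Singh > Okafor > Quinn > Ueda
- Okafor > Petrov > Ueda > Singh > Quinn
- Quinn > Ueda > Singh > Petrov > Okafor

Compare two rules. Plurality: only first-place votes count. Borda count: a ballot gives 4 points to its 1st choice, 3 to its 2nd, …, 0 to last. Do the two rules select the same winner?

Plurality first-place counts: Okafor 3, Singh 0, Petrov 2, Quinn 2, Ueda 0 → Okafor.
Borda totals: Okafor 15, Singh 10, Petrov 18, Quinn 14, Ueda 13 → Petrov.
The two rules disagree: plurality picks Okafor, Borda picks Petrov.

No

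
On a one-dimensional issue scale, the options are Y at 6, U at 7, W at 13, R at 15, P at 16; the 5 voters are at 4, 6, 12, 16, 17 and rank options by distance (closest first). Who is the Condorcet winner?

W

With single-peaked preferences on a line, the Condorcet winner is the candidate closest to the median voter.
The median voter (position 12) is closest to W at 13.
Check: W vs Y — voters closer to W: 3 of 5.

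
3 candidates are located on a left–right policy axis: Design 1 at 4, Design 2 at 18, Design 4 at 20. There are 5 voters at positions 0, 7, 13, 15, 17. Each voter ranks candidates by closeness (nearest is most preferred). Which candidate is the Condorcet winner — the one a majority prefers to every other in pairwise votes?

With single-peaked preferences on a line, the Condorcet winner is the candidate closest to the median voter.
The median voter (position 13) is closest to Design 2 at 18.
Check: Design 2 vs Design 4 — voters closer to Design 2: 5 of 5.

Design 2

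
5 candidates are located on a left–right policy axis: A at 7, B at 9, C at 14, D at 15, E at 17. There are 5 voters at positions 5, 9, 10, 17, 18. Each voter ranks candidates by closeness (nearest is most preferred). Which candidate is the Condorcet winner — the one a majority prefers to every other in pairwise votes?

B

With single-peaked preferences on a line, the Condorcet winner is the candidate closest to the median voter.
The median voter (position 10) is closest to B at 9.
Check: B vs E — voters closer to B: 3 of 5.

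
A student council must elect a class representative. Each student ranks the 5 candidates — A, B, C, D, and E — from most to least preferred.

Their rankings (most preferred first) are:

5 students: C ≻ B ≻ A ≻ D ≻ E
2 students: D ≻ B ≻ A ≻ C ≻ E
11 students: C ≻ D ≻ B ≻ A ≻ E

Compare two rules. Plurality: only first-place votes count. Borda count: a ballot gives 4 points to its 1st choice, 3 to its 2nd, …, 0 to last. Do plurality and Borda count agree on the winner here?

Yes

Plurality first-place counts: A 0, B 0, C 16, D 2, E 0 → C.
Borda totals: A 25, B 43, C 66, D 46, E 0 → C.
The two rules agree on C.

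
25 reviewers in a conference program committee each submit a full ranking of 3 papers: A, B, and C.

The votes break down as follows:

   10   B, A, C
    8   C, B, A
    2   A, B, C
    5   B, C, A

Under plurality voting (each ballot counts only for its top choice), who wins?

B

First-place vote totals:
  A: 2
  B: 15
  C: 8
B has the most first-place votes.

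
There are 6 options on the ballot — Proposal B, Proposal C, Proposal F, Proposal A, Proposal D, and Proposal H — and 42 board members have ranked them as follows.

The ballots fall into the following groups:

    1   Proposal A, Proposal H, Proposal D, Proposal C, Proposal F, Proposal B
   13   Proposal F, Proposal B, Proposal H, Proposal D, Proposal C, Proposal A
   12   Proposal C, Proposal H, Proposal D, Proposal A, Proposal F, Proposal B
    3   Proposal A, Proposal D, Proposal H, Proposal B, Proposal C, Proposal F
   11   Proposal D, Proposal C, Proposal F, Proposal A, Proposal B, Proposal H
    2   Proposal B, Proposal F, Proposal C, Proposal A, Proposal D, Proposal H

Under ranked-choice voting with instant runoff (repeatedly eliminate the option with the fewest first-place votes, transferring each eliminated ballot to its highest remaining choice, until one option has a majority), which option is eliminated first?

Proposal H

Round 1: Proposal F 13, Proposal C 12, Proposal D 11, Proposal A 4, Proposal B 2, Proposal H 0. Proposal H has the fewest and is eliminated.
Round 2: Proposal F 13, Proposal C 12, Proposal D 11, Proposal A 4, Proposal B 2. Proposal B has the fewest and is eliminated.
Round 3: Proposal F 15, Proposal C 12, Proposal D 11, Proposal A 4. Proposal A has the fewest and is eliminated.
Round 4: Proposal F 15, Proposal D 15, Proposal C 12. Proposal C has the fewest and is eliminated.
Round 5: Proposal D 27, Proposal F 15. Proposal D has a majority.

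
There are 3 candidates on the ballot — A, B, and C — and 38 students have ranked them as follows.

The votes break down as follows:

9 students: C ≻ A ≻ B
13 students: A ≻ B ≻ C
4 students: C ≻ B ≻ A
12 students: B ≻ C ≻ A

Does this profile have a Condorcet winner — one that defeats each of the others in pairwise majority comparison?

Head-to-head results (38 voters total):
A vs B: A wins 22–16.
A vs C: C wins 25–13.
B vs C: B wins 25–13.
No candidate beats all others: A beats B beats C beats A, a majority cycle.

No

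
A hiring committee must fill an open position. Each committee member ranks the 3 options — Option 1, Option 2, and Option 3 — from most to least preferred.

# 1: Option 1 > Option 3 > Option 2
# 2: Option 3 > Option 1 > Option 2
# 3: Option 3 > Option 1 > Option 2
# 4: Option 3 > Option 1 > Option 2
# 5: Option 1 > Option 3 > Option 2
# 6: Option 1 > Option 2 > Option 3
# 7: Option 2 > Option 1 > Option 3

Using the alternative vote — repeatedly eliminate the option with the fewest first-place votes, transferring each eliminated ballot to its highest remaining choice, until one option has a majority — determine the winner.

Round 1: Option 1 3, Option 3 3, Option 2 1. Option 2 has the fewest and is eliminated.
Round 2: Option 1 4, Option 3 3. Option 1 has a majority.

Option 1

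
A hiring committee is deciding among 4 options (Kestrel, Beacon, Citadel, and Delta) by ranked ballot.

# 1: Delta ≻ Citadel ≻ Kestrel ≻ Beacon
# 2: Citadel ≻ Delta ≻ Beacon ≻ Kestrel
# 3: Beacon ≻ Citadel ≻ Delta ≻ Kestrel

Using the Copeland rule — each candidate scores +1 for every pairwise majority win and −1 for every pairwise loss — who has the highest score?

Pairwise results:
  Kestrel vs Beacon: Beacon wins 2–1.
  Kestrel vs Citadel: Citadel wins 3–0.
  Kestrel vs Delta: Delta wins 3–0.
  Beacon vs Citadel: Citadel wins 2–1.
  Beacon vs Delta: Delta wins 2–1.
  Citadel vs Delta: Citadel wins 2–1.
Copeland scores (wins − losses):
  Kestrel: 0 − 3 = -3
  Beacon: 1 − 2 = -1
  Citadel: 3 − 0 = 3
  Delta: 2 − 1 = 1
Citadel has the best Copeland score.

Citadel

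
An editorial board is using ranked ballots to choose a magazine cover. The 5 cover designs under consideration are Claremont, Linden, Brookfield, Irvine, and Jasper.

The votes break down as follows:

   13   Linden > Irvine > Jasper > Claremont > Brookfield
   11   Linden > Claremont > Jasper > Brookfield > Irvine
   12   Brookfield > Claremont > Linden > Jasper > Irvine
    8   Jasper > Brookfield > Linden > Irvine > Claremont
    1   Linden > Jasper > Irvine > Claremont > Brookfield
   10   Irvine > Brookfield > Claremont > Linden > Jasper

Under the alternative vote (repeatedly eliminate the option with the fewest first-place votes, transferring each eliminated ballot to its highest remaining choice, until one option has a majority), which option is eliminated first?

Claremont

Round 1: Linden 25, Brookfield 12, Irvine 10, Jasper 8, Claremont 0. Claremont has the fewest and is eliminated.
Round 2: Linden 25, Brookfield 12, Irvine 10, Jasper 8. Jasper has the fewest and is eliminated.
Round 3: Linden 25, Brookfield 20, Irvine 10. Irvine has the fewest and is eliminated.
Round 4: Brookfield 30, Linden 25. Brookfield has a majority.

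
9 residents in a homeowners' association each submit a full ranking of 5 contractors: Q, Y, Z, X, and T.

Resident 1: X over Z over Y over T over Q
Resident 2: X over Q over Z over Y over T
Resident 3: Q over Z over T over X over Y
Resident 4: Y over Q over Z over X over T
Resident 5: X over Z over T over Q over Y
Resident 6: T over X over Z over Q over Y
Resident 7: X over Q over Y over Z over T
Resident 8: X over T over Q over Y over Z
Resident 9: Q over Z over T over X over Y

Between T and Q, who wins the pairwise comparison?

Ballots ranking T above Q: 4.
Ballots ranking Q above T: 5.
Q wins the head-to-head, 5–4.

Q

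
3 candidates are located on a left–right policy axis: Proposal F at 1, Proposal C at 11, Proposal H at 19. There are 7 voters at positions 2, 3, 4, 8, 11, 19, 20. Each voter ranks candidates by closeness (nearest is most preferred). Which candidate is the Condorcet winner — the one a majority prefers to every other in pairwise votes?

Proposal C

With single-peaked preferences on a line, the Condorcet winner is the candidate closest to the median voter.
The median voter (position 8) is closest to Proposal C at 11.
Check: Proposal C vs Proposal H — voters closer to Proposal C: 5 of 7.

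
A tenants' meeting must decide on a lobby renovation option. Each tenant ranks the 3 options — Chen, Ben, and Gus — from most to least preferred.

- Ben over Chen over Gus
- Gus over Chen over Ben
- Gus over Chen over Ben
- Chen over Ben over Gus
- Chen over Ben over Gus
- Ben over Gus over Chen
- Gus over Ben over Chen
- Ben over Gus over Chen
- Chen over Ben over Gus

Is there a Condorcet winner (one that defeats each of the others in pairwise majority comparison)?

Head-to-head results (9 voters total):
Chen vs Ben: Chen wins 5–4.
Chen vs Gus: Gus wins 5–4.
Ben vs Gus: Ben wins 6–3.
No candidate beats all others: Chen beats Ben beats Gus beats Chen, a majority cycle.

No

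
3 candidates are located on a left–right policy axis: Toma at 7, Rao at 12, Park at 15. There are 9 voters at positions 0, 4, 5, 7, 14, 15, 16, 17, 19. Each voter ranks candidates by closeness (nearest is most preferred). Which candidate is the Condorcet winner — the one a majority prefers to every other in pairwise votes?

Park

With single-peaked preferences on a line, the Condorcet winner is the candidate closest to the median voter.
The median voter (position 14) is closest to Park at 15.
Check: Park vs Rao — voters closer to Park: 5 of 9.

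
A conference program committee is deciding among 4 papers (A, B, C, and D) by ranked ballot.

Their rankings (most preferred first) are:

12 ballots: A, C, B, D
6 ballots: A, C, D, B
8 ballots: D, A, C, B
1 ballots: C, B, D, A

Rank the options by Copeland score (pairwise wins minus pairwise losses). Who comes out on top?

A

Pairwise results:
  A vs B: A wins 26–1.
  A vs C: A wins 26–1.
  A vs D: A wins 18–9.
  B vs C: C wins 27–0.
  B vs D: D wins 14–13.
  C vs D: C wins 19–8.
Copeland scores (wins − losses):
  A: 3 − 0 = 3
  B: 0 − 3 = -3
  C: 2 − 1 = 1
  D: 1 − 2 = -1
A has the best Copeland score.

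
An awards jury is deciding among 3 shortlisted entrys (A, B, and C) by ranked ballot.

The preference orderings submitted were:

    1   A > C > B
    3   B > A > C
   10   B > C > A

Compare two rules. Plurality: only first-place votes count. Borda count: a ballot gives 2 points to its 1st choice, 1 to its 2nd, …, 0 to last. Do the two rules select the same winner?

Yes

Plurality first-place counts: A 1, B 13, C 0 → B.
Borda totals: A 5, B 26, C 11 → B.
The two rules agree on B.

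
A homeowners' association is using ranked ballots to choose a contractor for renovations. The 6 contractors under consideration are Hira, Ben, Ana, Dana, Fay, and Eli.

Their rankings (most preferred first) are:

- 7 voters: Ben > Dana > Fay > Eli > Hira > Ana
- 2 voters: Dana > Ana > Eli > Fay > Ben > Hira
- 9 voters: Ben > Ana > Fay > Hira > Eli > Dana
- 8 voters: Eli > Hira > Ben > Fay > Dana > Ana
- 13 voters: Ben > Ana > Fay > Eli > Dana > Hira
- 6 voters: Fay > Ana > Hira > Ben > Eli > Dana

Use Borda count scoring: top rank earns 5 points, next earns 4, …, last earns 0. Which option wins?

Borda scores:
  Hira: 7·1 + 2·0 + 9·2 + 8·4 + 13·0 + 6·3 = 75
  Ben: 7·5 + 2·1 + 9·5 + 8·3 + 13·5 + 6·2 = 183
  Ana: 7·0 + 2·4 + 9·4 + 8·0 + 13·4 + 6·4 = 120
  Dana: 7·4 + 2·5 + 9·0 + 8·1 + 13·1 + 6·0 = 59
  Fay: 7·3 + 2·2 + 9·3 + 8·2 + 13·3 + 6·5 = 137
  Eli: 7·2 + 2·3 + 9·1 + 8·5 + 13·2 + 6·1 = 101
Ben has the highest total.

Ben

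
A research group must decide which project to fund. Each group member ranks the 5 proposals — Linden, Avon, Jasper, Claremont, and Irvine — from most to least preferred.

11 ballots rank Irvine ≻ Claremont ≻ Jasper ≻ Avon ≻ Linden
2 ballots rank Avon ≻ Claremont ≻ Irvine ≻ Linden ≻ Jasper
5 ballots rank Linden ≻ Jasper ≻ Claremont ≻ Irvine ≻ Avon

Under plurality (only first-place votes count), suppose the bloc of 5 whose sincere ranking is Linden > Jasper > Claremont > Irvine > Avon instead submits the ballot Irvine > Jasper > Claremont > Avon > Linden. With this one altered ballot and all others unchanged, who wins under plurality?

First-place totals with the altered ballot: Linden 0, Avon 2, Jasper 0, Claremont 0, Irvine 16.
The winner is unchanged: still Irvine.

Irvine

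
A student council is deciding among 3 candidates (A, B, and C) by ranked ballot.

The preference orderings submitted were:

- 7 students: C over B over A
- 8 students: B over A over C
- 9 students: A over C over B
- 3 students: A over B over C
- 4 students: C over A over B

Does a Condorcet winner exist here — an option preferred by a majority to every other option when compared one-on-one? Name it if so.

A

Head-to-head results (31 voters total):
A vs B: A wins 16–15.
A vs C: A wins 20–11.
B vs C: C wins 20–11.
A beats each rival — B (16–15), C (20–11) — so A is the Condorcet winner.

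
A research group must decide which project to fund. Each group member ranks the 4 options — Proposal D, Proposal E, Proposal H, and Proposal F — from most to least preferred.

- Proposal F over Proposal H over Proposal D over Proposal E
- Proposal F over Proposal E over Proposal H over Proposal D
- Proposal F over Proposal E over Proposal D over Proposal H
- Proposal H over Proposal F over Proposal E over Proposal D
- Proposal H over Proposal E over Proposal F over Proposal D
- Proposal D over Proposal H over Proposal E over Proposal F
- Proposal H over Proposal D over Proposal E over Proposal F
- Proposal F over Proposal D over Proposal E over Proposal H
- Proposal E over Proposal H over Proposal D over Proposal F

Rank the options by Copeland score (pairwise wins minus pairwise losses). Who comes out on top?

Proposal H

Pairwise results:
  Proposal D vs Proposal E: Proposal E wins 5–4.
  Proposal D vs Proposal H: Proposal H wins 6–3.
  Proposal D vs Proposal F: Proposal F wins 6–3.
  Proposal E vs Proposal H: Proposal H wins 5–4.
  Proposal E vs Proposal F: Proposal F wins 5–4.
  Proposal H vs Proposal F: Proposal H wins 5–4.
Copeland scores (wins − losses):
  Proposal D: 0 − 3 = -3
  Proposal E: 1 − 2 = -1
  Proposal H: 3 − 0 = 3
  Proposal F: 2 − 1 = 1
Proposal H has the best Copeland score.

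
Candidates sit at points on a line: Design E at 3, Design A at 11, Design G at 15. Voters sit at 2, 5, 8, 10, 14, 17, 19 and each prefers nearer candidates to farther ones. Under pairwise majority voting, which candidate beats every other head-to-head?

With single-peaked preferences on a line, the Condorcet winner is the candidate closest to the median voter.
The median voter (position 10) is closest to Design A at 11.
Check: Design A vs Design G — voters closer to Design A: 4 of 7.

Design A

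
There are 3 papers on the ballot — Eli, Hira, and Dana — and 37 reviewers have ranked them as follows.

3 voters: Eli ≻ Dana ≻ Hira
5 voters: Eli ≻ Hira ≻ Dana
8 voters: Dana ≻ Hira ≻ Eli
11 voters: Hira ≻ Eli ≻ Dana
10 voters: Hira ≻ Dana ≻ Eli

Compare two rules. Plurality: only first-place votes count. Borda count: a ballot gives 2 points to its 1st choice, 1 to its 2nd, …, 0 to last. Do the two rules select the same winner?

Plurality first-place counts: Eli 8, Hira 21, Dana 8 → Hira.
Borda totals: Eli 27, Hira 55, Dana 29 → Hira.
The two rules agree on Hira.

Yes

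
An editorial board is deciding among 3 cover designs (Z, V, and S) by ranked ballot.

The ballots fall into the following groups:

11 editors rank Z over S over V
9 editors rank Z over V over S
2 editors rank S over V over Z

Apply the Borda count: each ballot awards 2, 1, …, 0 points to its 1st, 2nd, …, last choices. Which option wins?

Z

Borda scores:
  Z: 11·2 + 9·2 + 2·0 = 40
  V: 11·0 + 9·1 + 2·1 = 11
  S: 11·1 + 9·0 + 2·2 = 15
Z has the highest total.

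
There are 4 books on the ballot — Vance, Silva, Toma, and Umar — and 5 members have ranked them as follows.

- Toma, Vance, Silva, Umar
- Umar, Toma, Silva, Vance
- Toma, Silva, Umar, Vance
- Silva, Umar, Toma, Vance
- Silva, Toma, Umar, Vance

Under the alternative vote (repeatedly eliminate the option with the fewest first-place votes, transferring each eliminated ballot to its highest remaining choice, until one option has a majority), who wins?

Round 1: Silva 2, Toma 2, Umar 1, Vance 0. Vance has the fewest and is eliminated.
Round 2: Silva 2, Toma 2, Umar 1. Umar has the fewest and is eliminated.
Round 3: Toma 3, Silva 2. Toma has a majority.

Toma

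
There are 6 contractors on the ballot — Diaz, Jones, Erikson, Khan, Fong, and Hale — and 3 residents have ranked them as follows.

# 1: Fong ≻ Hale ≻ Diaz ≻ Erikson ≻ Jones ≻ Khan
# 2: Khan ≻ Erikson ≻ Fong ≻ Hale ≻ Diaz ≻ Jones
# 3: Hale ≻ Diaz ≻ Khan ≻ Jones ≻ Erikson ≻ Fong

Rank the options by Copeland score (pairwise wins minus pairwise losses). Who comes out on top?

Pairwise results:
  Diaz vs Jones: Diaz wins 3–0.
  Diaz vs Erikson: Diaz wins 2–1.
  Diaz vs Khan: Diaz wins 2–1.
  Diaz vs Fong: Fong wins 2–1.
  Diaz vs Hale: Hale wins 3–0.
  Jones vs Erikson: Erikson wins 2–1.
  Jones vs Khan: Khan wins 2–1.
  Jones vs Fong: Fong wins 2–1.
  Jones vs Hale: Hale wins 3–0.
  Erikson vs Khan: Khan wins 2–1.
  Erikson vs Fong: Erikson wins 2–1.
  Erikson vs Hale: Hale wins 2–1.
  Khan vs Fong: Khan wins 2–1.
  Khan vs Hale: Hale wins 2–1.
  Fong vs Hale: Fong wins 2–1.
Copeland scores (wins − losses):
  Diaz: 3 − 2 = 1
  Jones: 0 − 5 = -5
  Erikson: 2 − 3 = -1
  Khan: 3 − 2 = 1
  Fong: 3 − 2 = 1
  Hale: 4 − 1 = 3
Hale has the best Copeland score.

Hale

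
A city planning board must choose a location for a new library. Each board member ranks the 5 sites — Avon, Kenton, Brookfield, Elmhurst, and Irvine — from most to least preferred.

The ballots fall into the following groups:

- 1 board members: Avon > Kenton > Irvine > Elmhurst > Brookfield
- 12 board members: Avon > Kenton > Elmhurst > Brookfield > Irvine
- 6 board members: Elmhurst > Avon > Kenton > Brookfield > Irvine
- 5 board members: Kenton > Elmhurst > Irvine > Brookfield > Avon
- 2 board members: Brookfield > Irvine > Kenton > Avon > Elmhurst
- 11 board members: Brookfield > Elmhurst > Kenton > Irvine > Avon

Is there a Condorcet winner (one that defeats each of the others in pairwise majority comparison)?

Head-to-head results (37 voters total):
Avon vs Kenton: Avon wins 19–18.
Avon vs Brookfield: Avon wins 19–18.
Avon vs Elmhurst: Elmhurst wins 22–15.
Avon vs Irvine: Avon wins 19–18.
Kenton vs Brookfield: Kenton wins 24–13.
Kenton vs Elmhurst: Kenton wins 20–17.
Kenton vs Irvine: Kenton wins 35–2.
Brookfield vs Elmhurst: Elmhurst wins 24–13.
Brookfield vs Irvine: Brookfield wins 31–6.
Elmhurst vs Irvine: Elmhurst wins 34–3.
No candidate beats all others: Avon beats Kenton beats Elmhurst beats Avon, a majority cycle.

No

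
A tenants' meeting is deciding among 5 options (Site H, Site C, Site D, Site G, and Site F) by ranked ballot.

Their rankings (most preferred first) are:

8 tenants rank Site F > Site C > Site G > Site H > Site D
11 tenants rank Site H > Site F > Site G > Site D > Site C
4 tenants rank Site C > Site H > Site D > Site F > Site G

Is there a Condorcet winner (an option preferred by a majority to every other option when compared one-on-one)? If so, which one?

Head-to-head results (23 voters total):
Site H vs Site C: Site C wins 12–11.
Site H vs Site D: Site H wins 23–0.
Site H vs Site G: Site H wins 15–8.
Site H vs Site F: Site H wins 15–8.
Site C vs Site D: Site C wins 12–11.
Site C vs Site G: Site C wins 12–11.
Site C vs Site F: Site F wins 19–4.
Site D vs Site G: Site G wins 19–4.
Site D vs Site F: Site F wins 19–4.
Site G vs Site F: Site F wins 23–0.
No candidate beats all others: Site H beats Site F beats Site C beats Site H, a majority cycle.

No Condorcet winner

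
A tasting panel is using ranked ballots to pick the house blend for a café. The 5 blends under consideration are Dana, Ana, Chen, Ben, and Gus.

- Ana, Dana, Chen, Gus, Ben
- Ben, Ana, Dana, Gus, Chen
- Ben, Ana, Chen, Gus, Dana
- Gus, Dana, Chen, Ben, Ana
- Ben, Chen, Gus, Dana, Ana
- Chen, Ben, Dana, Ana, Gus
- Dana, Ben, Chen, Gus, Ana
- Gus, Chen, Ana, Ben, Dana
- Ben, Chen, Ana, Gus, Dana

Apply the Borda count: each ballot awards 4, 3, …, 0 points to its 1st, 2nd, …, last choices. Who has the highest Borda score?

Borda scores:
  Dana: 3 + 2 + 0 + 3 + 1 + 2 + 4 + 0 + 0 = 15
  Ana: 4 + 3 + 3 + 0 + 0 + 1 + 0 + 2 + 2 = 15
  Chen: 2 + 0 + 2 + 2 + 3 + 4 + 2 + 3 + 3 = 21
  Ben: 0 + 4 + 4 + 1 + 4 + 3 + 3 + 1 + 4 = 24
  Gus: 1 + 1 + 1 + 4 + 2 + 0 + 1 + 4 + 1 = 15
Ben has the highest total.

Ben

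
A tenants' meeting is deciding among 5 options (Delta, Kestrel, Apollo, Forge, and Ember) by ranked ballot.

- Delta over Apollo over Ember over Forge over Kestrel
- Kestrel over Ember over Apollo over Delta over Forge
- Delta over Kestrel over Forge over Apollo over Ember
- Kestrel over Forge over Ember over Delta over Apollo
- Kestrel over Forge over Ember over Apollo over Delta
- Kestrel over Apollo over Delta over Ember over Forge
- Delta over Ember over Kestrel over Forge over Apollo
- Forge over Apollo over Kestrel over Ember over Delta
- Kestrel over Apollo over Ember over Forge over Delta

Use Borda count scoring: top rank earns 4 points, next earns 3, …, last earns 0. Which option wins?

Borda scores:
  Delta: 4 + 1 + 4 + 1 + 0 + 2 + 4 + 0 + 0 = 16
  Kestrel: 0 + 4 + 3 + 4 + 4 + 4 + 2 + 2 + 4 = 27
  Apollo: 3 + 2 + 1 + 0 + 1 + 3 + 0 + 3 + 3 = 16
  Forge: 1 + 0 + 2 + 3 + 3 + 0 + 1 + 4 + 1 = 15
  Ember: 2 + 3 + 0 + 2 + 2 + 1 + 3 + 1 + 2 = 16
Kestrel has the highest total.

Kestrel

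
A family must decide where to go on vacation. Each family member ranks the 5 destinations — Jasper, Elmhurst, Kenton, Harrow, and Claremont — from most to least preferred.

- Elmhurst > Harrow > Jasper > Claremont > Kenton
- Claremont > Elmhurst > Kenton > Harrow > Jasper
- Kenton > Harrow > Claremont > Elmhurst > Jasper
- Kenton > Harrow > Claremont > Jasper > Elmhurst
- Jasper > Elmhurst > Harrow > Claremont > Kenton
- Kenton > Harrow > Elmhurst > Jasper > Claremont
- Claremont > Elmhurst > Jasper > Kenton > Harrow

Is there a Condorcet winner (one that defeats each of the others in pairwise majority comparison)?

No

Head-to-head results (7 voters total):
Jasper vs Elmhurst: Elmhurst wins 5–2.
Jasper vs Kenton: Kenton wins 4–3.
Jasper vs Harrow: Harrow wins 5–2.
Jasper vs Claremont: Claremont wins 4–3.
Elmhurst vs Kenton: Elmhurst wins 4–3.
Elmhurst vs Harrow: Elmhurst wins 4–3.
Elmhurst vs Claremont: Claremont wins 4–3.
Kenton vs Harrow: Kenton wins 5–2.
Kenton vs Claremont: Claremont wins 4–3.
Harrow vs Claremont: Harrow wins 5–2.
No candidate beats all others: Elmhurst beats Harrow beats Claremont beats Elmhurst, a majority cycle.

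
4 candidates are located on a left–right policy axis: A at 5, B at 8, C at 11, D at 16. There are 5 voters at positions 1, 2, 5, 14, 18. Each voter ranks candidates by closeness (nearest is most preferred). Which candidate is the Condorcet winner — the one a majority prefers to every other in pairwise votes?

A

With single-peaked preferences on a line, the Condorcet winner is the candidate closest to the median voter.
The median voter (position 5) is closest to A at 5.
Check: A vs C — voters closer to A: 3 of 5.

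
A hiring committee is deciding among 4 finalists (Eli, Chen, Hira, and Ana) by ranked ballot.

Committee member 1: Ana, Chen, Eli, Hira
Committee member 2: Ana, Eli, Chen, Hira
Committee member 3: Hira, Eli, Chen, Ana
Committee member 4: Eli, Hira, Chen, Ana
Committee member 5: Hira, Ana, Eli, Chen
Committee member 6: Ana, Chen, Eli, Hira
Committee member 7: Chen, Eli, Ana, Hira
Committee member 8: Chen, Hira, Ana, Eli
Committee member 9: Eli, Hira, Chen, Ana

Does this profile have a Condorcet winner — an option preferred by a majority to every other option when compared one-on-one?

Head-to-head results (9 voters total):
Eli vs Chen: Eli wins 5–4.
Eli vs Hira: Eli wins 6–3.
Eli vs Ana: Ana wins 5–4.
Chen vs Hira: Chen wins 5–4.
Chen vs Ana: Chen wins 5–4.
Hira vs Ana: Hira wins 5–4.
No candidate beats all others: Eli beats Chen beats Ana beats Eli, a majority cycle.

No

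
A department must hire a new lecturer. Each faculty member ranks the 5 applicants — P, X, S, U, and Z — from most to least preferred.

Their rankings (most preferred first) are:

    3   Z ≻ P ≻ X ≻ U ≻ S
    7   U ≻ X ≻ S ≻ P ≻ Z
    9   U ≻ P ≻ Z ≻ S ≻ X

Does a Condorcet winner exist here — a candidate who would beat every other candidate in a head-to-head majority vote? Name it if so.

U

Head-to-head results (19 voters total):
P vs X: P wins 12–7.
P vs S: P wins 12–7.
P vs U: U wins 16–3.
P vs Z: P wins 16–3.
X vs S: X wins 10–9.
X vs U: U wins 16–3.
X vs Z: Z wins 12–7.
S vs U: U wins 19–0.
S vs Z: Z wins 12–7.
U vs Z: U wins 16–3.
U beats each rival — P (16–3), X (16–3), S (19–0), Z (16–3) — so U is the Condorcet winner.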